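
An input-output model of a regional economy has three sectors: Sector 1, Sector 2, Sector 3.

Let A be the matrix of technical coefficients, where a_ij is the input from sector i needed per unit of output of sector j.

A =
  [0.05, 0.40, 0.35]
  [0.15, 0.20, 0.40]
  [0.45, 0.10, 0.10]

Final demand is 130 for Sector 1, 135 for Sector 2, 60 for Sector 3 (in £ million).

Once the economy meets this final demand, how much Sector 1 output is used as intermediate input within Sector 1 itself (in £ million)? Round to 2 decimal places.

z_11 = 21.62

I − A =
  [   0.95    -0.40    -0.35]
  [  -0.15     0.80    -0.40]
  [  -0.45    -0.10     0.90]
Cofactors of I−A, C_ij = (−1)^(i+j)·(minor ij) (rows/columns in the sector order above):
  C_11 = (0.80)(0.90) − (-0.40)(-0.10) = 0.6800
  C_12 = −[(-0.15)(0.90) − (-0.40)(-0.45)] = 0.3150
  C_13 = (-0.15)(-0.10) − (0.80)(-0.45) = 0.3750
  C_21 = −[(-0.40)(0.90) − (-0.35)(-0.10)] = 0.3950
  C_22 = (0.95)(0.90) − (-0.35)(-0.45) = 0.6975
  C_23 = −[(0.95)(-0.10) − (-0.40)(-0.45)] = 0.2750
  C_31 = (-0.40)(-0.40) − (-0.35)(0.80) = 0.4400
  C_32 = −[(0.95)(-0.40) − (-0.35)(-0.15)] = 0.4325
  C_33 = (0.95)(0.80) − (-0.40)(-0.15) = 0.7000
det(I−A) = Σ_j (I−A)_1j·C_1j = (0.95)(0.6800) + (-0.40)(0.3150) + (-0.35)(0.3750) = 0.38875
adj(I−A) = Cᵀ =
  [ 0.6800   0.3950   0.4400]
  [ 0.3150   0.6975   0.4325]
  [ 0.3750   0.2750   0.7000]
(I − A)⁻¹ = adj(I−A) / det(I−A) ≈
  [   1.7492     1.0161     1.1318]
  [   0.8103     1.7942     1.1125]
  [   0.9646     0.7074     1.8006]
First solve x = (I − A)⁻¹ d = adj(I−A)·d / det(I−A); in particular x_1 = (0.6800·130 + 0.3950·135 + 0.4400·60) / 0.38875 = 168.125 / 0.38875 ≈ 432.4759.
Intermediate flow from 1 to 1: z_11 = a_11 · x_1 = 0.05 × 168.125 / 0.38875 = 8.40625 / 0.38875 ≈ 21.62.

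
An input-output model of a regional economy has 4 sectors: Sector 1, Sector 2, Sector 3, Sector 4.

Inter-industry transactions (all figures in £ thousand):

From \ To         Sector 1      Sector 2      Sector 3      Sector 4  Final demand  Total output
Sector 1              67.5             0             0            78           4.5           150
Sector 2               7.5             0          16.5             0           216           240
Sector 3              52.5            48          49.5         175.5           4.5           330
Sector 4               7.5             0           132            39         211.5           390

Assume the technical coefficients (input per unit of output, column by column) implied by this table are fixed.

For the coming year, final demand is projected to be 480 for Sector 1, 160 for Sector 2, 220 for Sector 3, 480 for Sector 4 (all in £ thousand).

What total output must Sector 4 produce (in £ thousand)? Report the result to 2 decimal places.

x_4 = 1310.73

Technical coefficients a_ij = z_ij / X_j:
  a_11 = 67.5/150 = 0.45, a_21 = 7.5/150 = 0.05, a_31 = 52.5/150 = 0.35, a_41 = 7.5/150 = 0.05
  a_12 = 0/240 = 0.00, a_22 = 0/240 = 0.00, a_32 = 48/240 = 0.20, a_42 = 0/240 = 0.00
  a_13 = 0/330 = 0.00, a_23 = 16.5/330 = 0.05, a_33 = 49.5/330 = 0.15, a_43 = 132/330 = 0.40
  a_14 = 78/390 = 0.20, a_24 = 0/390 = 0.00, a_34 = 175.5/390 = 0.45, a_44 = 39/390 = 0.10
I − A =
  [   0.55     0.00     0.00    -0.20]
  [  -0.05     1.00    -0.05     0.00]
  [  -0.35    -0.20     0.85    -0.45]
  [  -0.05     0.00    -0.40     0.90]
Compute the cofactors C_ij = (−1)^(i+j)·(3×3 minor ij) of I−A; the adjugate is their transpose:
adj(I−A) = Cᵀ =
  [ 0.576000   0.016000   0.080000   0.168000]
  [ 0.046125   0.285250   0.028250   0.024375]
  [ 0.346500   0.097000   0.485000   0.319500]
  [ 0.186000   0.044000   0.220000   0.462000]
det(I−A) = Σ_j (I−A)_1j·C_1j = (0.55)(0.576000) + (0.00)(0.046125) + (0.00)(0.346500) + (-0.20)(0.186000) = 0.2796
(I − A)⁻¹ = adj(I−A) / det(I−A) ≈
  [   2.0601     0.0572     0.2861     0.6009]
  [   0.1650     1.0202     0.1010     0.0872]
  [   1.2393     0.3469     1.7346     1.1427]
  [   0.6652     0.1574     0.7868     1.6524]
x = (I − A)⁻¹ d = adj(I−A)·d / det(I−A), with det(I−A) = 0.2796:
  x_1 = (0.576000·480 + 0.016000·160 + 0.080000·220 + 0.168000·480) / 0.2796 = 377.28 / 0.2796 ≈ 1349.36
  x_2 = (0.046125·480 + 0.285250·160 + 0.028250·220 + 0.024375·480) / 0.2796 = 85.695 / 0.2796 ≈ 306.49
  x_3 = (0.346500·480 + 0.097000·160 + 0.485000·220 + 0.319500·480) / 0.2796 = 441.90 / 0.2796 ≈ 1580.47
  x_4 = (0.186000·480 + 0.044000·160 + 0.220000·220 + 0.462000·480) / 0.2796 = 366.48 / 0.2796 ≈ 1310.73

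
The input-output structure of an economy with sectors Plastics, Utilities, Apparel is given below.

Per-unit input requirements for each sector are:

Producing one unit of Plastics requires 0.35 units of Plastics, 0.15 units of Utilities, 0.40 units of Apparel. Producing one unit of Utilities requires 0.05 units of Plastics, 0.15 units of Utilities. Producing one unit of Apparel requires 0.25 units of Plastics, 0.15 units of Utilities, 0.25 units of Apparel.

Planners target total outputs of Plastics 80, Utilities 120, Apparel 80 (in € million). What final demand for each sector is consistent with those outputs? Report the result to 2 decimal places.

I − A =
  [   0.65    -0.05    -0.25]
  [  -0.15     0.85    -0.15]
  [  -0.40     0.00     0.75]
d = (I − A) x:
  d_P = (+0.65)·80 + (-0.05)·120 + (-0.25)·80 = 26.00
  d_U = (-0.15)·80 + (+0.85)·120 + (-0.15)·80 = 78.00
  d_A = (-0.40)·80 + (+0.00)·120 + (+0.75)·80 = 28.00

d_P = 26.00, d_U = 78.00, d_A = 28.00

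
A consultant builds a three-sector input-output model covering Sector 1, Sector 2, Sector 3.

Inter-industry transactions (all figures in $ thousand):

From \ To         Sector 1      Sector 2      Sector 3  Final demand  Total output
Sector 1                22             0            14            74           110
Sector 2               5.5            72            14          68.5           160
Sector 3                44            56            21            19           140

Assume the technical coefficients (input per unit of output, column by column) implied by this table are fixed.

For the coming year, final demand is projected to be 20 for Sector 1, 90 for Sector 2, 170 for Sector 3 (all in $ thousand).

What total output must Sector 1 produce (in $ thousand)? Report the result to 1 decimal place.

x_1 = 65.6

Technical coefficients a_ij = z_ij / X_j:
  a_11 = 22/110 = 0.20, a_21 = 5.5/110 = 0.05, a_31 = 44/110 = 0.40
  a_12 = 0/160 = 0.00, a_22 = 72/160 = 0.45, a_32 = 56/160 = 0.35
  a_13 = 14/140 = 0.10, a_23 = 14/140 = 0.10, a_33 = 21/140 = 0.15
I − A =
  [   0.80     0.00    -0.10]
  [  -0.05     0.55    -0.10]
  [  -0.40    -0.35     0.85]
Cofactors of I−A, C_ij = (−1)^(i+j)·(minor ij) (rows/columns in the sector order above):
  C_11 = (0.55)(0.85) − (-0.10)(-0.35) = 0.4325
  C_12 = −[(-0.05)(0.85) − (-0.10)(-0.40)] = 0.0825
  C_13 = (-0.05)(-0.35) − (0.55)(-0.40) = 0.2375
  C_21 = −[(0.00)(0.85) − (-0.10)(-0.35)] = 0.0350
  C_22 = (0.80)(0.85) − (-0.10)(-0.40) = 0.6400
  C_23 = −[(0.80)(-0.35) − (0.00)(-0.40)] = 0.2800
  C_31 = (0.00)(-0.10) − (-0.10)(0.55) = 0.0550
  C_32 = −[(0.80)(-0.10) − (-0.10)(-0.05)] = 0.0850
  C_33 = (0.80)(0.55) − (0.00)(-0.05) = 0.4400
det(I−A) = Σ_j (I−A)_1j·C_1j = (0.80)(0.4325) + (0.00)(0.0825) + (-0.10)(0.2375) = 0.32225
adj(I−A) = Cᵀ =
  [ 0.4325   0.0350   0.0550]
  [ 0.0825   0.6400   0.0850]
  [ 0.2375   0.2800   0.4400]
(I − A)⁻¹ = adj(I−A) / det(I−A) ≈
  [   1.3421     0.1086     0.1707]
  [   0.2560     1.9860     0.2638]
  [   0.7370     0.8689     1.3654]
x = (I − A)⁻¹ d = adj(I−A)·d / det(I−A), with det(I−A) = 0.32225:
  x_1 = (0.4325·20 + 0.0350·90 + 0.0550·170) / 0.32225 = 21.15 / 0.32225 ≈ 65.6
  x_2 = (0.0825·20 + 0.6400·90 + 0.0850·170) / 0.32225 = 73.70 / 0.32225 ≈ 228.7
  x_3 = (0.2375·20 + 0.2800·90 + 0.4400·170) / 0.32225 = 104.75 / 0.32225 ≈ 325.1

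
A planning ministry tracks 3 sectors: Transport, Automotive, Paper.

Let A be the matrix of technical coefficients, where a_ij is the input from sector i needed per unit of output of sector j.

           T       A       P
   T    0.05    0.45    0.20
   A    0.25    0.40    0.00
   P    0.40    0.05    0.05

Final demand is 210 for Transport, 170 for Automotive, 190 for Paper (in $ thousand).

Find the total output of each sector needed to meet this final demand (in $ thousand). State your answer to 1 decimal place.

I − A =
  [   0.95    -0.45    -0.20]
  [  -0.25     0.60     0.00]
  [  -0.40    -0.05     0.95]
Cofactors of I−A, C_ij = (−1)^(i+j)·(minor ij) (rows/columns in the sector order above):
  C_11 = (0.60)(0.95) − (0.00)(-0.05) = 0.5700
  C_12 = −[(-0.25)(0.95) − (0.00)(-0.40)] = 0.2375
  C_13 = (-0.25)(-0.05) − (0.60)(-0.40) = 0.2525
  C_21 = −[(-0.45)(0.95) − (-0.20)(-0.05)] = 0.4375
  C_22 = (0.95)(0.95) − (-0.20)(-0.40) = 0.8225
  C_23 = −[(0.95)(-0.05) − (-0.45)(-0.40)] = 0.2275
  C_31 = (-0.45)(0.00) − (-0.20)(0.60) = 0.1200
  C_32 = −[(0.95)(0.00) − (-0.20)(-0.25)] = 0.0500
  C_33 = (0.95)(0.60) − (-0.45)(-0.25) = 0.4575
det(I−A) = Σ_j (I−A)_1j·C_1j = (0.95)(0.5700) + (-0.45)(0.2375) + (-0.20)(0.2525) = 0.384125
adj(I−A) = Cᵀ =
  [ 0.5700   0.4375   0.1200]
  [ 0.2375   0.8225   0.0500]
  [ 0.2525   0.2275   0.4575]
(I − A)⁻¹ = adj(I−A) / det(I−A) ≈
  [   1.4839     1.1390     0.3124]
  [   0.6183     2.1412     0.1302]
  [   0.6573     0.5923     1.1910]
x = (I − A)⁻¹ d = adj(I−A)·d / det(I−A), with det(I−A) = 0.384125:
  x_T = (0.5700·210 + 0.4375·170 + 0.1200·190) / 0.384125 = 216.875 / 0.384125 ≈ 564.6
  x_A = (0.2375·210 + 0.8225·170 + 0.0500·190) / 0.384125 = 199.20 / 0.384125 ≈ 518.6
  x_P = (0.2525·210 + 0.2275·170 + 0.4575·190) / 0.384125 = 178.625 / 0.384125 ≈ 465.0

x_T = 564.6, x_A = 518.6, x_P = 465.0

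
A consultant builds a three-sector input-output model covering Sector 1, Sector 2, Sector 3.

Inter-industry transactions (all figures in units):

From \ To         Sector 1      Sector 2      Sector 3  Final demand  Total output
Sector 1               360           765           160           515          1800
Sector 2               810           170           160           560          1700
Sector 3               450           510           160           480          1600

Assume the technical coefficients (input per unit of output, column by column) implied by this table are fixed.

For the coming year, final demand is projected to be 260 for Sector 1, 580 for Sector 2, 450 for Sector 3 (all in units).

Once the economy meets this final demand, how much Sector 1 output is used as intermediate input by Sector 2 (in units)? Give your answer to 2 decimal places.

z_12 = 651.50

Technical coefficients a_ij = z_ij / X_j:
  a_11 = 360/1800 = 0.20, a_21 = 810/1800 = 0.45, a_31 = 450/1800 = 0.25
  a_12 = 765/1700 = 0.45, a_22 = 170/1700 = 0.10, a_32 = 510/1700 = 0.30
  a_13 = 160/1600 = 0.10, a_23 = 160/1600 = 0.10, a_33 = 160/1600 = 0.10
I − A =
  [   0.80    -0.45    -0.10]
  [  -0.45     0.90    -0.10]
  [  -0.25    -0.30     0.90]
Cofactors of I−A, C_ij = (−1)^(i+j)·(minor ij) (rows/columns in the sector order above):
  C_11 = (0.90)(0.90) − (-0.10)(-0.30) = 0.7800
  C_12 = −[(-0.45)(0.90) − (-0.10)(-0.25)] = 0.4300
  C_13 = (-0.45)(-0.30) − (0.90)(-0.25) = 0.3600
  C_21 = −[(-0.45)(0.90) − (-0.10)(-0.30)] = 0.4350
  C_22 = (0.80)(0.90) − (-0.10)(-0.25) = 0.6950
  C_23 = −[(0.80)(-0.30) − (-0.45)(-0.25)] = 0.3525
  C_31 = (-0.45)(-0.10) − (-0.10)(0.90) = 0.1350
  C_32 = −[(0.80)(-0.10) − (-0.10)(-0.45)] = 0.1250
  C_33 = (0.80)(0.90) − (-0.45)(-0.45) = 0.5175
det(I−A) = Σ_j (I−A)_1j·C_1j = (0.80)(0.7800) + (-0.45)(0.4300) + (-0.10)(0.3600) = 0.3945
adj(I−A) = Cᵀ =
  [ 0.7800   0.4350   0.1350]
  [ 0.4300   0.6950   0.1250]
  [ 0.3600   0.3525   0.5175]
(I − A)⁻¹ = adj(I−A) / det(I−A) ≈
  [   1.9772     1.1027     0.3422]
  [   1.0900     1.7617     0.3169]
  [   0.9125     0.8935     1.3118]
First solve x = (I − A)⁻¹ d = adj(I−A)·d / det(I−A); in particular x_2 = (0.4300·260 + 0.6950·580 + 0.1250·450) / 0.3945 = 571.15 / 0.3945 ≈ 1447.7820.
Intermediate flow from 1 to 2: z_12 = a_12 · x_2 = 0.45 × 571.15 / 0.3945 = 257.0175 / 0.3945 ≈ 651.50.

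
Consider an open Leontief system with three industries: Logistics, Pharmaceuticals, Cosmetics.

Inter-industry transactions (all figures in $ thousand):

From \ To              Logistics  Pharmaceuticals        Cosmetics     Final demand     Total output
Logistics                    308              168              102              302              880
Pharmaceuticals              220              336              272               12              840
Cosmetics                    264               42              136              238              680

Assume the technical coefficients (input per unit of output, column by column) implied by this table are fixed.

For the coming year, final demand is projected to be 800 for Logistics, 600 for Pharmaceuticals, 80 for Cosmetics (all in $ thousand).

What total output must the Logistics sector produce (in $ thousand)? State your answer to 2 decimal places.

x_L = 2338.87

Technical coefficients a_ij = z_ij / X_j:
  a_LL = 308/880 = 0.35, a_PL = 220/880 = 0.25, a_CL = 264/880 = 0.30
  a_LP = 168/840 = 0.20, a_PP = 336/840 = 0.40, a_CP = 42/840 = 0.05
  a_LC = 102/680 = 0.15, a_PC = 272/680 = 0.40, a_CC = 136/680 = 0.20
I − A =
  [   0.65    -0.20    -0.15]
  [  -0.25     0.60    -0.40]
  [  -0.30    -0.05     0.80]
Cofactors of I−A, C_ij = (−1)^(i+j)·(minor ij) (rows/columns in the sector order above):
  C_11 = (0.60)(0.80) − (-0.40)(-0.05) = 0.4600
  C_12 = −[(-0.25)(0.80) − (-0.40)(-0.30)] = 0.3200
  C_13 = (-0.25)(-0.05) − (0.60)(-0.30) = 0.1925
  C_21 = −[(-0.20)(0.80) − (-0.15)(-0.05)] = 0.1675
  C_22 = (0.65)(0.80) − (-0.15)(-0.30) = 0.4750
  C_23 = −[(0.65)(-0.05) − (-0.20)(-0.30)] = 0.0925
  C_31 = (-0.20)(-0.40) − (-0.15)(0.60) = 0.1700
  C_32 = −[(0.65)(-0.40) − (-0.15)(-0.25)] = 0.2975
  C_33 = (0.65)(0.60) − (-0.20)(-0.25) = 0.3400
det(I−A) = Σ_j (I−A)_1j·C_1j = (0.65)(0.4600) + (-0.20)(0.3200) + (-0.15)(0.1925) = 0.206125
adj(I−A) = Cᵀ =
  [ 0.4600   0.1675   0.1700]
  [ 0.3200   0.4750   0.2975]
  [ 0.1925   0.0925   0.3400]
(I − A)⁻¹ = adj(I−A) / det(I−A) ≈
  [   2.2317     0.8126     0.8247]
  [   1.5525     2.3044     1.4433]
  [   0.9339     0.4488     1.6495]
x = (I − A)⁻¹ d = adj(I−A)·d / det(I−A), with det(I−A) = 0.206125:
  x_L = (0.4600·800 + 0.1675·600 + 0.1700·80) / 0.206125 = 482.10 / 0.206125 ≈ 2338.87
  x_P = (0.3200·800 + 0.4750·600 + 0.2975·80) / 0.206125 = 564.80 / 0.206125 ≈ 2740.08
  x_C = (0.1925·800 + 0.0925·600 + 0.3400·80) / 0.206125 = 236.70 / 0.206125 ≈ 1148.33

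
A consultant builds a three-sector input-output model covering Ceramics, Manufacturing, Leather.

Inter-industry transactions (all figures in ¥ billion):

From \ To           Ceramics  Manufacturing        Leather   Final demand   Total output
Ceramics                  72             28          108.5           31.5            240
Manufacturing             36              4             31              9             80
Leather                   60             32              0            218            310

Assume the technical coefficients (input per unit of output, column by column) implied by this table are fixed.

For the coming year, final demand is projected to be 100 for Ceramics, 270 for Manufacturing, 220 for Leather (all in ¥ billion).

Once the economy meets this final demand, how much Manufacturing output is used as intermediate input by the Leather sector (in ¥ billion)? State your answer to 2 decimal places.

Technical coefficients a_ij = z_ij / X_j:
  a_11 = 72/240 = 0.30, a_21 = 36/240 = 0.15, a_31 = 60/240 = 0.25
  a_12 = 28/80 = 0.35, a_22 = 4/80 = 0.05, a_32 = 32/80 = 0.40
  a_13 = 108.5/310 = 0.35, a_23 = 31/310 = 0.10, a_33 = 0/310 = 0.00
I − A =
  [   0.70    -0.35    -0.35]
  [  -0.15     0.95    -0.10]
  [  -0.25    -0.40     1.00]
Cofactors of I−A, C_ij = (−1)^(i+j)·(minor ij) (rows/columns in the sector order above):
  C_11 = (0.95)(1.00) − (-0.10)(-0.40) = 0.9100
  C_12 = −[(-0.15)(1.00) − (-0.10)(-0.25)] = 0.1750
  C_13 = (-0.15)(-0.40) − (0.95)(-0.25) = 0.2975
  C_21 = −[(-0.35)(1.00) − (-0.35)(-0.40)] = 0.4900
  C_22 = (0.70)(1.00) − (-0.35)(-0.25) = 0.6125
  C_23 = −[(0.70)(-0.40) − (-0.35)(-0.25)] = 0.3675
  C_31 = (-0.35)(-0.10) − (-0.35)(0.95) = 0.3675
  C_32 = −[(0.70)(-0.10) − (-0.35)(-0.15)] = 0.1225
  C_33 = (0.70)(0.95) − (-0.35)(-0.15) = 0.6125
det(I−A) = Σ_j (I−A)_1j·C_1j = (0.70)(0.9100) + (-0.35)(0.1750) + (-0.35)(0.2975) = 0.471625
adj(I−A) = Cᵀ =
  [ 0.9100   0.4900   0.3675]
  [ 0.1750   0.6125   0.1225]
  [ 0.2975   0.3675   0.6125]
(I − A)⁻¹ = adj(I−A) / det(I−A) ≈
  [   1.9295     1.0390     0.7792]
  [   0.3711     1.2987     0.2597]
  [   0.6308     0.7792     1.2987]
First solve x = (I − A)⁻¹ d = adj(I−A)·d / det(I−A); in particular x_3 = (0.2975·100 + 0.3675·270 + 0.6125·220) / 0.471625 = 263.725 / 0.471625 ≈ 559.1837.
Intermediate flow from 2 to 3: z_23 = a_23 · x_3 = 0.10 × 263.725 / 0.471625 = 26.3725 / 0.471625 ≈ 55.92.

z_23 = 55.92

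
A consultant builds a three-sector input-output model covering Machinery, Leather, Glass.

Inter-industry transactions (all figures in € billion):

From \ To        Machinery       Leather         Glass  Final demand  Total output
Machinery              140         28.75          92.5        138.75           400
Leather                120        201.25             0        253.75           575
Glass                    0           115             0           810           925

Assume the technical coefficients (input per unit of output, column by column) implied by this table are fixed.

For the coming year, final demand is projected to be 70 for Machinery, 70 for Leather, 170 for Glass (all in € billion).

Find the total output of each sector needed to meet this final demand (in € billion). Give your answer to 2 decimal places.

Technical coefficients a_ij = z_ij / X_j:
  a_MM = 140/400 = 0.35, a_LM = 120/400 = 0.30, a_GM = 0/400 = 0.00
  a_ML = 28.75/575 = 0.05, a_LL = 201.25/575 = 0.35, a_GL = 115/575 = 0.20
  a_MG = 92.5/925 = 0.10, a_LG = 0/925 = 0.00, a_GG = 0/925 = 0.00
I − A =
  [   0.65    -0.05    -0.10]
  [  -0.30     0.65     0.00]
  [   0.00    -0.20     1.00]
Cofactors of I−A, C_ij = (−1)^(i+j)·(minor ij) (rows/columns in the sector order above):
  C_11 = (0.65)(1.00) − (0.00)(-0.20) = 0.6500
  C_12 = −[(-0.30)(1.00) − (0.00)(0.00)] = 0.3000
  C_13 = (-0.30)(-0.20) − (0.65)(0.00) = 0.0600
  C_21 = −[(-0.05)(1.00) − (-0.10)(-0.20)] = 0.0700
  C_22 = (0.65)(1.00) − (-0.10)(0.00) = 0.6500
  C_23 = −[(0.65)(-0.20) − (-0.05)(0.00)] = 0.1300
  C_31 = (-0.05)(0.00) − (-0.10)(0.65) = 0.0650
  C_32 = −[(0.65)(0.00) − (-0.10)(-0.30)] = 0.0300
  C_33 = (0.65)(0.65) − (-0.05)(-0.30) = 0.4075
det(I−A) = Σ_j (I−A)_1j·C_1j = (0.65)(0.6500) + (-0.05)(0.3000) + (-0.10)(0.0600) = 0.4015
adj(I−A) = Cᵀ =
  [ 0.6500   0.0700   0.0650]
  [ 0.3000   0.6500   0.0300]
  [ 0.0600   0.1300   0.4075]
(I − A)⁻¹ = adj(I−A) / det(I−A) ≈
  [   1.6189     0.1743     0.1619]
  [   0.7472     1.6189     0.0747]
  [   0.1494     0.3238     1.0149]
x = (I − A)⁻¹ d = adj(I−A)·d / det(I−A), with det(I−A) = 0.4015:
  x_M = (0.6500·70 + 0.0700·70 + 0.0650·170) / 0.4015 = 61.45 / 0.4015 ≈ 153.05
  x_L = (0.3000·70 + 0.6500·70 + 0.0300·170) / 0.4015 = 71.60 / 0.4015 ≈ 178.33
  x_G = (0.0600·70 + 0.1300·70 + 0.4075·170) / 0.4015 = 82.575 / 0.4015 ≈ 205.67

x_M = 153.05, x_L = 178.33, x_G = 205.67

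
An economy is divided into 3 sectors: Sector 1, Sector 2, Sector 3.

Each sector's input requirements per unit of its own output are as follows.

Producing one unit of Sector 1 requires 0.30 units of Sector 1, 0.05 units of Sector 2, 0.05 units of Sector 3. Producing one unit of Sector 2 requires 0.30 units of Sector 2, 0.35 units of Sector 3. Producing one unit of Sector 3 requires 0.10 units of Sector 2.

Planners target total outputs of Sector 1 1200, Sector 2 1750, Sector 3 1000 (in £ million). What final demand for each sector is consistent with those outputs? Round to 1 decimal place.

d_1 = 840.0, d_2 = 1065.0, d_3 = 327.5

I − A =
  [   0.70     0.00     0.00]
  [  -0.05     0.70    -0.10]
  [  -0.05    -0.35     1.00]
d = (I − A) x:
  d_1 = (+0.70)·1200 + (+0.00)·1750 + (+0.00)·1000 = 840.0
  d_2 = (-0.05)·1200 + (+0.70)·1750 + (-0.10)·1000 = 1065.0
  d_3 = (-0.05)·1200 + (-0.35)·1750 + (+1.00)·1000 = 327.5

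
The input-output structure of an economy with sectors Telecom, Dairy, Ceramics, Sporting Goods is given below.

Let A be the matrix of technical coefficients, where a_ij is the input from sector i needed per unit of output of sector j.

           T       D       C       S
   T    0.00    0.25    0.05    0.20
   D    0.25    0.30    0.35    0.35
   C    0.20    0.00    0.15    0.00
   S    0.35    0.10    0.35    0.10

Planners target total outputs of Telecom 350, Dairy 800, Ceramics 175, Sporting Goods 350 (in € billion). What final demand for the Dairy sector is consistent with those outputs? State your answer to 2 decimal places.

I − A =
  [   1.00    -0.25    -0.05    -0.20]
  [  -0.25     0.70    -0.35    -0.35]
  [  -0.20     0.00     0.85     0.00]
  [  -0.35    -0.10    -0.35     0.90]
d = (I − A) x:
  d_T = (+1.00)·350 + (-0.25)·800 + (-0.05)·175 + (-0.20)·350 = 71.25
  d_D = (-0.25)·350 + (+0.70)·800 + (-0.35)·175 + (-0.35)·350 = 288.75
  d_C = (-0.20)·350 + (+0.00)·800 + (+0.85)·175 + (+0.00)·350 = 78.75
  d_S = (-0.35)·350 + (-0.10)·800 + (-0.35)·175 + (+0.90)·350 = 51.25

d_D = 288.75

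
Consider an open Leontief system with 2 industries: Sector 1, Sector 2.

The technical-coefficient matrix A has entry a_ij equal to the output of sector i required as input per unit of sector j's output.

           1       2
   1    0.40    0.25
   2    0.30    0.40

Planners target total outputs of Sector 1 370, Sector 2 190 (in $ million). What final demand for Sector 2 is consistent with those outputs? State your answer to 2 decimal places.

d_2 = 3.00

I − A =
  [   0.60    -0.25]
  [  -0.30     0.60]
d = (I − A) x:
  d_1 = (+0.60)·370 + (-0.25)·190 = 174.50
  d_2 = (-0.30)·370 + (+0.60)·190 = 3.00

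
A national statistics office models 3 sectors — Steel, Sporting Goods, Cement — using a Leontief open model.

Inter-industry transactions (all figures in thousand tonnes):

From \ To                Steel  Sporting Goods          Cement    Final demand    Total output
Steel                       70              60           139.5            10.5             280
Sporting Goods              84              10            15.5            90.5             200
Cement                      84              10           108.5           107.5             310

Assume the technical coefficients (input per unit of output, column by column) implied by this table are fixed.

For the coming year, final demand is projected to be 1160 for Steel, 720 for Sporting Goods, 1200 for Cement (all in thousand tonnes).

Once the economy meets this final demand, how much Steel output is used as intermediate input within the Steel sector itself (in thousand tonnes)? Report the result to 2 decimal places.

z_11 = 1330.48

Technical coefficients a_ij = z_ij / X_j:
  a_11 = 70/280 = 0.25, a_21 = 84/280 = 0.30, a_31 = 84/280 = 0.30
  a_12 = 60/200 = 0.30, a_22 = 10/200 = 0.05, a_32 = 10/200 = 0.05
  a_13 = 139.5/310 = 0.45, a_23 = 15.5/310 = 0.05, a_33 = 108.5/310 = 0.35
I − A =
  [   0.75    -0.30    -0.45]
  [  -0.30     0.95    -0.05]
  [  -0.30    -0.05     0.65]
Cofactors of I−A, C_ij = (−1)^(i+j)·(minor ij) (rows/columns in the sector order above):
  C_11 = (0.95)(0.65) − (-0.05)(-0.05) = 0.6150
  C_12 = −[(-0.30)(0.65) − (-0.05)(-0.30)] = 0.2100
  C_13 = (-0.30)(-0.05) − (0.95)(-0.30) = 0.3000
  C_21 = −[(-0.30)(0.65) − (-0.45)(-0.05)] = 0.2175
  C_22 = (0.75)(0.65) − (-0.45)(-0.30) = 0.3525
  C_23 = −[(0.75)(-0.05) − (-0.30)(-0.30)] = 0.1275
  C_31 = (-0.30)(-0.05) − (-0.45)(0.95) = 0.4425
  C_32 = −[(0.75)(-0.05) − (-0.45)(-0.30)] = 0.1725
  C_33 = (0.75)(0.95) − (-0.30)(-0.30) = 0.6225
det(I−A) = Σ_j (I−A)_1j·C_1j = (0.75)(0.6150) + (-0.30)(0.2100) + (-0.45)(0.3000) = 0.26325
adj(I−A) = Cᵀ =
  [ 0.6150   0.2175   0.4425]
  [ 0.2100   0.3525   0.1725]
  [ 0.3000   0.1275   0.6225]
(I − A)⁻¹ = adj(I−A) / det(I−A) ≈
  [   2.3362     0.8262     1.6809]
  [   0.7977     1.3390     0.6553]
  [   1.1396     0.4843     2.3647]
First solve x = (I − A)⁻¹ d = adj(I−A)·d / det(I−A); in particular x_1 = (0.6150·1160 + 0.2175·720 + 0.4425·1200) / 0.26325 = 1401.00 / 0.26325 ≈ 5321.9373.
Intermediate flow from 1 to 1: z_11 = a_11 · x_1 = 0.25 × 1401.00 / 0.26325 = 350.25 / 0.26325 ≈ 1330.48.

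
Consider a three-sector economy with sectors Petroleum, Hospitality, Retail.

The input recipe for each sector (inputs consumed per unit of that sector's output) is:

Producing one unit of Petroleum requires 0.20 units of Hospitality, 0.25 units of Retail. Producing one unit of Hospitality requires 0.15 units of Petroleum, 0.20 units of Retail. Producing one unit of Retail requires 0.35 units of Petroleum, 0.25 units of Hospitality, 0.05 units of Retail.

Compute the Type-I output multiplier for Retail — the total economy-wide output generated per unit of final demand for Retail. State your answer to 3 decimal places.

m_3 = 2.205

I − A =
  [   1.00    -0.15    -0.35]
  [  -0.20     1.00    -0.25]
  [  -0.25    -0.20     0.95]
Cofactors of I−A, C_ij = (−1)^(i+j)·(minor ij) (rows/columns in the sector order above):
  C_11 = (1.00)(0.95) − (-0.25)(-0.20) = 0.9000
  C_12 = −[(-0.20)(0.95) − (-0.25)(-0.25)] = 0.2525
  C_13 = (-0.20)(-0.20) − (1.00)(-0.25) = 0.2900
  C_21 = −[(-0.15)(0.95) − (-0.35)(-0.20)] = 0.2125
  C_22 = (1.00)(0.95) − (-0.35)(-0.25) = 0.8625
  C_23 = −[(1.00)(-0.20) − (-0.15)(-0.25)] = 0.2375
  C_31 = (-0.15)(-0.25) − (-0.35)(1.00) = 0.3875
  C_32 = −[(1.00)(-0.25) − (-0.35)(-0.20)] = 0.3200
  C_33 = (1.00)(1.00) − (-0.15)(-0.20) = 0.9700
det(I−A) = Σ_j (I−A)_1j·C_1j = (1.00)(0.9000) + (-0.15)(0.2525) + (-0.35)(0.2900) = 0.760625
adj(I−A) = Cᵀ =
  [ 0.9000   0.2125   0.3875]
  [ 0.2525   0.8625   0.3200]
  [ 0.2900   0.2375   0.9700]
(I − A)⁻¹ = adj(I−A) / det(I−A) ≈
  [   1.1832     0.2794     0.5094]
  [   0.3320     1.1339     0.4207]
  [   0.3813     0.3122     1.2753]
The output multiplier for sector j is the column-j sum of the Leontief inverse (I − A)⁻¹ = adj(I−A) / det(I−A).
Column 3 of adj(I−A): (0.3875, 0.3200, 0.9700); det(I−A) = 0.760625.
m_3 = (0.3875 + 0.3200 + 0.9700) / 0.760625 = 1.6775 / 0.760625 ≈ 2.205.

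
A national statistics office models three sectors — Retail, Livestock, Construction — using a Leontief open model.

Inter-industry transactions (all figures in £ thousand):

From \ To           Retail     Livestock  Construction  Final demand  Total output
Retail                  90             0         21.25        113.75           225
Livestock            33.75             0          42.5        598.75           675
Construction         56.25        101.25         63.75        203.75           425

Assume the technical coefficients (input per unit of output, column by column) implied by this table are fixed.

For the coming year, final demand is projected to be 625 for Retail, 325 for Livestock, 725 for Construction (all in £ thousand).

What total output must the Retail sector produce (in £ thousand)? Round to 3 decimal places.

x_1 = 1150.167

Technical coefficients a_ij = z_ij / X_j:
  a_11 = 90/225 = 0.40, a_21 = 33.75/225 = 0.15, a_31 = 56.25/225 = 0.25
  a_12 = 0/675 = 0.00, a_22 = 0/675 = 0.00, a_32 = 101.25/675 = 0.15
  a_13 = 21.25/425 = 0.05, a_23 = 42.5/425 = 0.10, a_33 = 63.75/425 = 0.15
I − A =
  [   0.60     0.00    -0.05]
  [  -0.15     1.00    -0.10]
  [  -0.25    -0.15     0.85]
Cofactors of I−A, C_ij = (−1)^(i+j)·(minor ij) (rows/columns in the sector order above):
  C_11 = (1.00)(0.85) − (-0.10)(-0.15) = 0.8350
  C_12 = −[(-0.15)(0.85) − (-0.10)(-0.25)] = 0.1525
  C_13 = (-0.15)(-0.15) − (1.00)(-0.25) = 0.2725
  C_21 = −[(0.00)(0.85) − (-0.05)(-0.15)] = 0.0075
  C_22 = (0.60)(0.85) − (-0.05)(-0.25) = 0.4975
  C_23 = −[(0.60)(-0.15) − (0.00)(-0.25)] = 0.0900
  C_31 = (0.00)(-0.10) − (-0.05)(1.00) = 0.0500
  C_32 = −[(0.60)(-0.10) − (-0.05)(-0.15)] = 0.0675
  C_33 = (0.60)(1.00) − (0.00)(-0.15) = 0.6000
det(I−A) = Σ_j (I−A)_1j·C_1j = (0.60)(0.8350) + (0.00)(0.1525) + (-0.05)(0.2725) = 0.487375
adj(I−A) = Cᵀ =
  [ 0.8350   0.0075   0.0500]
  [ 0.1525   0.4975   0.0675]
  [ 0.2725   0.0900   0.6000]
(I − A)⁻¹ = adj(I−A) / det(I−A) ≈
  [   1.7133     0.0154     0.1026]
  [   0.3129     1.0208     0.1385]
  [   0.5591     0.1847     1.2311]
x = (I − A)⁻¹ d = adj(I−A)·d / det(I−A), with det(I−A) = 0.487375:
  x_1 = (0.8350·625 + 0.0075·325 + 0.0500·725) / 0.487375 = 560.5625 / 0.487375 ≈ 1150.167
  x_2 = (0.1525·625 + 0.4975·325 + 0.0675·725) / 0.487375 = 305.9375 / 0.487375 ≈ 627.725
  x_3 = (0.2725·625 + 0.0900·325 + 0.6000·725) / 0.487375 = 634.5625 / 0.487375 ≈ 1302.001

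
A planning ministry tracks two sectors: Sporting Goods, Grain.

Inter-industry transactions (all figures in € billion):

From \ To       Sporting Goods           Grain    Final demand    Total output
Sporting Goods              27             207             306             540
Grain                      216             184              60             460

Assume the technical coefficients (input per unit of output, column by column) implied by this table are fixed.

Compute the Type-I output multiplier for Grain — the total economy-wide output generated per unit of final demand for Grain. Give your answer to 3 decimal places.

m_G = 3.590

Technical coefficients a_ij = z_ij / X_j:
  a_SS = 27/540 = 0.05, a_GS = 216/540 = 0.40
  a_SG = 207/460 = 0.45, a_GG = 184/460 = 0.40
I − A =
  [   0.95    -0.45]
  [  -0.40     0.60]
det(I−A) = (0.95)(0.60) − (-0.45)(-0.40) = 0.3900
adj(I−A) = [[0.60, 0.45], [0.40, 0.95]]
(I − A)⁻¹ = adj(I−A) / det(I−A) ≈
  [   1.5385     1.1538]
  [   1.0256     2.4359]
The output multiplier for sector j is the column-j sum of the Leontief inverse (I − A)⁻¹ = adj(I−A) / det(I−A).
Column G of adj(I−A): (0.45, 0.95); det(I−A) = 0.3900.
m_G = (0.45 + 0.95) / 0.3900 = 1.40 / 0.3900 ≈ 3.590.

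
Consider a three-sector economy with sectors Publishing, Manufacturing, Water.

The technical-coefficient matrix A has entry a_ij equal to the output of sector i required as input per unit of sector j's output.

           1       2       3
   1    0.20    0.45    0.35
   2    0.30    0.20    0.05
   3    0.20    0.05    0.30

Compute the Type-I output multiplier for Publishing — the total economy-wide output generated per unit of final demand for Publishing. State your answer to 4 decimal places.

m_1 = 3.3333

I − A =
  [   0.80    -0.45    -0.35]
  [  -0.30     0.80    -0.05]
  [  -0.20    -0.05     0.70]
Cofactors of I−A, C_ij = (−1)^(i+j)·(minor ij) (rows/columns in the sector order above):
  C_11 = (0.80)(0.70) − (-0.05)(-0.05) = 0.5575
  C_12 = −[(-0.30)(0.70) − (-0.05)(-0.20)] = 0.2200
  C_13 = (-0.30)(-0.05) − (0.80)(-0.20) = 0.1750
  C_21 = −[(-0.45)(0.70) − (-0.35)(-0.05)] = 0.3325
  C_22 = (0.80)(0.70) − (-0.35)(-0.20) = 0.4900
  C_23 = −[(0.80)(-0.05) − (-0.45)(-0.20)] = 0.1300
  C_31 = (-0.45)(-0.05) − (-0.35)(0.80) = 0.3025
  C_32 = −[(0.80)(-0.05) − (-0.35)(-0.30)] = 0.1450
  C_33 = (0.80)(0.80) − (-0.45)(-0.30) = 0.5050
det(I−A) = Σ_j (I−A)_1j·C_1j = (0.80)(0.5575) + (-0.45)(0.2200) + (-0.35)(0.1750) = 0.28575
adj(I−A) = Cᵀ =
  [ 0.5575   0.3325   0.3025]
  [ 0.2200   0.4900   0.1450]
  [ 0.1750   0.1300   0.5050]
(I − A)⁻¹ = adj(I−A) / det(I−A) ≈
  [   1.95101     1.16360     1.05862]
  [   0.76990     1.71479     0.50744]
  [   0.61242     0.45494     1.76728]
The output multiplier for sector j is the column-j sum of the Leontief inverse (I − A)⁻¹ = adj(I−A) / det(I−A).
Column 1 of adj(I−A): (0.5575, 0.2200, 0.1750); det(I−A) = 0.28575.
m_1 = (0.5575 + 0.2200 + 0.1750) / 0.28575 = 0.9525 / 0.28575 ≈ 3.3333.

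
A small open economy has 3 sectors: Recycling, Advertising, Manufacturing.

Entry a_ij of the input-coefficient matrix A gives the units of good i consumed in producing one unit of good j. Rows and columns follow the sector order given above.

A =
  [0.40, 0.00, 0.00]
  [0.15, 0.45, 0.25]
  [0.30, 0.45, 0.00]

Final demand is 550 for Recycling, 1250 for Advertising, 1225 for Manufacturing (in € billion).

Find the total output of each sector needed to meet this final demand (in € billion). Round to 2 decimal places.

I − A =
  [   0.60     0.00     0.00]
  [  -0.15     0.55    -0.25]
  [  -0.30    -0.45     1.00]
Cofactors of I−A, C_ij = (−1)^(i+j)·(minor ij) (rows/columns in the sector order above):
  C_11 = (0.55)(1.00) − (-0.25)(-0.45) = 0.4375
  C_12 = −[(-0.15)(1.00) − (-0.25)(-0.30)] = 0.2250
  C_13 = (-0.15)(-0.45) − (0.55)(-0.30) = 0.2325
  C_21 = −[(0.00)(1.00) − (0.00)(-0.45)] = 0.0000
  C_22 = (0.60)(1.00) − (0.00)(-0.30) = 0.6000
  C_23 = −[(0.60)(-0.45) − (0.00)(-0.30)] = 0.2700
  C_31 = (0.00)(-0.25) − (0.00)(0.55) = 0.0000
  C_32 = −[(0.60)(-0.25) − (0.00)(-0.15)] = 0.1500
  C_33 = (0.60)(0.55) − (0.00)(-0.15) = 0.3300
det(I−A) = Σ_j (I−A)_1j·C_1j = (0.60)(0.4375) + (0.00)(0.2250) + (0.00)(0.2325) = 0.2625
adj(I−A) = Cᵀ =
  [ 0.4375   0.0000   0.0000]
  [ 0.2250   0.6000   0.1500]
  [ 0.2325   0.2700   0.3300]
(I − A)⁻¹ = adj(I−A) / det(I−A) ≈
  [   1.6667     0.0000     0.0000]
  [   0.8571     2.2857     0.5714]
  [   0.8857     1.0286     1.2571]
x = (I − A)⁻¹ d = adj(I−A)·d / det(I−A), with det(I−A) = 0.2625:
  x_R = (0.4375·550 + 0.0000·1250 + 0.0000·1225) / 0.2625 = 240.625 / 0.2625 ≈ 916.67
  x_A = (0.2250·550 + 0.6000·1250 + 0.1500·1225) / 0.2625 = 1057.50 / 0.2625 ≈ 4028.57
  x_M = (0.2325·550 + 0.2700·1250 + 0.3300·1225) / 0.2625 = 869.625 / 0.2625 ≈ 3312.86

x_R = 916.67, x_A = 4028.57, x_M = 3312.86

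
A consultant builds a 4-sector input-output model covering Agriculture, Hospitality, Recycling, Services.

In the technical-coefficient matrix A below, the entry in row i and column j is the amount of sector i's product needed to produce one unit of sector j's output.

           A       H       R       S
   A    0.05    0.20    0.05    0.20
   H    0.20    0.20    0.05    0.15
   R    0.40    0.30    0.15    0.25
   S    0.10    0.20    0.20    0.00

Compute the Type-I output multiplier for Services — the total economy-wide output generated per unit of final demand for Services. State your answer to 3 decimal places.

I − A =
  [   0.95    -0.20    -0.05    -0.20]
  [  -0.20     0.80    -0.05    -0.15]
  [  -0.40    -0.30     0.85    -0.25]
  [  -0.10    -0.20    -0.20     1.00]
Compute the cofactors C_ij = (−1)^(i+j)·(3×3 minor ij) of I−A; the adjugate is their transpose:
adj(I−A) = Cᵀ =
  [ 0.58800   0.22350   0.08850   0.17325]
  [ 0.20600   0.70575   0.09375   0.17050]
  [ 0.40250   0.42750   0.66450   0.31075]
  [ 0.18050   0.24900   0.16050   0.57475]
det(I−A) = Σ_j (I−A)_1j·C_1j = (0.95)(0.58800) + (-0.20)(0.20600) + (-0.05)(0.40250) + (-0.20)(0.18050) = 0.461175
(I − A)⁻¹ = adj(I−A) / det(I−A) ≈
  [   1.2750     0.4846     0.1919     0.3757]
  [   0.4467     1.5303     0.2033     0.3697]
  [   0.8728     0.9270     1.4409     0.6738]
  [   0.3914     0.5399     0.3480     1.2463]
The output multiplier for sector j is the column-j sum of the Leontief inverse (I − A)⁻¹ = adj(I−A) / det(I−A).
Column S of adj(I−A): (0.17325, 0.17050, 0.31075, 0.57475); det(I−A) = 0.461175.
m_S = (0.17325 + 0.17050 + 0.31075 + 0.57475) / 0.461175 = 1.22925 / 0.461175 ≈ 2.665.

m_S = 2.665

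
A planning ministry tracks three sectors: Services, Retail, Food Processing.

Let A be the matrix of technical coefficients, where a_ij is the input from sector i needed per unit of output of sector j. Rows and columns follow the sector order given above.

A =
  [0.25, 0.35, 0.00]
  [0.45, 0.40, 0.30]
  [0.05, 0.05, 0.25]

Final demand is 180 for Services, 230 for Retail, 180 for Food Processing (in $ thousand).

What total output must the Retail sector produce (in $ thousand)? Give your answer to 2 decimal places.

I − A =
  [   0.75    -0.35     0.00]
  [  -0.45     0.60    -0.30]
  [  -0.05    -0.05     0.75]
Cofactors of I−A, C_ij = (−1)^(i+j)·(minor ij) (rows/columns in the sector order above):
  C_11 = (0.60)(0.75) − (-0.30)(-0.05) = 0.4350
  C_12 = −[(-0.45)(0.75) − (-0.30)(-0.05)] = 0.3525
  C_13 = (-0.45)(-0.05) − (0.60)(-0.05) = 0.0525
  C_21 = −[(-0.35)(0.75) − (0.00)(-0.05)] = 0.2625
  C_22 = (0.75)(0.75) − (0.00)(-0.05) = 0.5625
  C_23 = −[(0.75)(-0.05) − (-0.35)(-0.05)] = 0.0550
  C_31 = (-0.35)(-0.30) − (0.00)(0.60) = 0.1050
  C_32 = −[(0.75)(-0.30) − (0.00)(-0.45)] = 0.2250
  C_33 = (0.75)(0.60) − (-0.35)(-0.45) = 0.2925
det(I−A) = Σ_j (I−A)_1j·C_1j = (0.75)(0.4350) + (-0.35)(0.3525) + (0.00)(0.0525) = 0.202875
adj(I−A) = Cᵀ =
  [ 0.4350   0.2625   0.1050]
  [ 0.3525   0.5625   0.2250]
  [ 0.0525   0.0550   0.2925]
(I − A)⁻¹ = adj(I−A) / det(I−A) ≈
  [   2.1442     1.2939     0.5176]
  [   1.7375     2.7726     1.1091]
  [   0.2588     0.2711     1.4418]
x = (I − A)⁻¹ d = adj(I−A)·d / det(I−A), with det(I−A) = 0.202875:
  x_1 = (0.4350·180 + 0.2625·230 + 0.1050·180) / 0.202875 = 157.575 / 0.202875 ≈ 776.71
  x_2 = (0.3525·180 + 0.5625·230 + 0.2250·180) / 0.202875 = 233.325 / 0.202875 ≈ 1150.09
  x_3 = (0.0525·180 + 0.0550·230 + 0.2925·180) / 0.202875 = 74.75 / 0.202875 ≈ 368.45

x_2 = 1150.09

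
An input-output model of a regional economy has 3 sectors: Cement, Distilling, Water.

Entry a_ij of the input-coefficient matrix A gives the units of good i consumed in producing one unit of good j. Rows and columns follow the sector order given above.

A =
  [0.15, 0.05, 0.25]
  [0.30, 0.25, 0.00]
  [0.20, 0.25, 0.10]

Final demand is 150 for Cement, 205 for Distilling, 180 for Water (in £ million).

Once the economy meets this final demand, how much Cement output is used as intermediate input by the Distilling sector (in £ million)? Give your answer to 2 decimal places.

I − A =
  [   0.85    -0.05    -0.25]
  [  -0.30     0.75     0.00]
  [  -0.20    -0.25     0.90]
Cofactors of I−A, C_ij = (−1)^(i+j)·(minor ij) (rows/columns in the sector order above):
  C_11 = (0.75)(0.90) − (0.00)(-0.25) = 0.6750
  C_12 = −[(-0.30)(0.90) − (0.00)(-0.20)] = 0.2700
  C_13 = (-0.30)(-0.25) − (0.75)(-0.20) = 0.2250
  C_21 = −[(-0.05)(0.90) − (-0.25)(-0.25)] = 0.1075
  C_22 = (0.85)(0.90) − (-0.25)(-0.20) = 0.7150
  C_23 = −[(0.85)(-0.25) − (-0.05)(-0.20)] = 0.2225
  C_31 = (-0.05)(0.00) − (-0.25)(0.75) = 0.1875
  C_32 = −[(0.85)(0.00) − (-0.25)(-0.30)] = 0.0750
  C_33 = (0.85)(0.75) − (-0.05)(-0.30) = 0.6225
det(I−A) = Σ_j (I−A)_1j·C_1j = (0.85)(0.6750) + (-0.05)(0.2700) + (-0.25)(0.2250) = 0.5040
adj(I−A) = Cᵀ =
  [ 0.6750   0.1075   0.1875]
  [ 0.2700   0.7150   0.0750]
  [ 0.2250   0.2225   0.6225]
(I − A)⁻¹ = adj(I−A) / det(I−A) ≈
  [   1.3393     0.2133     0.3720]
  [   0.5357     1.4187     0.1488]
  [   0.4464     0.4415     1.2351]
First solve x = (I − A)⁻¹ d = adj(I−A)·d / det(I−A); in particular x_D = (0.2700·150 + 0.7150·205 + 0.0750·180) / 0.5040 = 200.575 / 0.5040 ≈ 397.9663.
Intermediate flow from C to D: z_CD = a_CD · x_D = 0.05 × 200.575 / 0.5040 = 10.02875 / 0.5040 ≈ 19.90.

z_CD = 19.90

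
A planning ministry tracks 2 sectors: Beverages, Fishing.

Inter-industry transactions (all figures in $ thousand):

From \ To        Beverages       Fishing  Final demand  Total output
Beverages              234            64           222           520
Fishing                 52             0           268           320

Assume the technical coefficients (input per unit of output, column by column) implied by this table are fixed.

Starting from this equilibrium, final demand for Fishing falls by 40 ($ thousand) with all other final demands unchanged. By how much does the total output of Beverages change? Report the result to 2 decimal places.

Technical coefficients a_ij = z_ij / X_j:
  a_BB = 234/520 = 0.45, a_FB = 52/520 = 0.10
  a_BF = 64/320 = 0.20, a_FF = 0/320 = 0.00
I − A =
  [   0.55    -0.20]
  [  -0.10     1.00]
det(I−A) = (0.55)(1.00) − (-0.20)(-0.10) = 0.5300
adj(I−A) = [[1.00, 0.20], [0.10, 0.55]]
(I − A)⁻¹ = adj(I−A) / det(I−A) ≈
  [   1.8868     0.3774]
  [   0.1887     1.0377]
Δx = (I − A)⁻¹ Δd with Δd having -40 in the Fishing component and 0 elsewhere.
So Δx_B = L_BF · (-40), where L_BF = adj(I−A)_BF / det(I−A) = 0.20 / 0.5300.
Δx_B = 0.20 × (-40) / 0.5300 = -8.00 / 0.5300 ≈ -15.09.

Δx_B = -15.09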